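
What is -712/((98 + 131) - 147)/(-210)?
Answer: 178/4305 ≈ 0.041347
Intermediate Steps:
-712/((98 + 131) - 147)/(-210) = -712/(229 - 147)*(-1/210) = -712/82*(-1/210) = -712*1/82*(-1/210) = -356/41*(-1/210) = 178/4305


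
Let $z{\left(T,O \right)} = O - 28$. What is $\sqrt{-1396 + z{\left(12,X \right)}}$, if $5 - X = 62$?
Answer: $i \sqrt{1481} \approx 38.484 i$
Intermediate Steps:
$X = -57$ ($X = 5 - 62 = -57$)
$z{\left(T,O \right)} = -28 + O$
$\sqrt{-1396 + z{\left(12,X \right)}} = \sqrt{-1396 - 85} = \sqrt{-1481} = i \sqrt{1481}$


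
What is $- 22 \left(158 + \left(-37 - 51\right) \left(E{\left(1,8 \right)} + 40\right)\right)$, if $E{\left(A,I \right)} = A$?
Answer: $75900$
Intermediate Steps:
$- 22 \left(158 + \left(-37 - 51\right) \left(E{\left(1,8 \right)} + 40\right)\right) = - 22 \left(158 + \left(-37 - 51\right) \left(1 + 40\right)\right) = - 22 \left(158 - 3608\right) = \left(-22\right) \left(-3450\right) = 75900$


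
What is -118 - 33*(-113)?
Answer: 3611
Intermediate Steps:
-118 - 33*(-113) = -118 + 3729 = 3611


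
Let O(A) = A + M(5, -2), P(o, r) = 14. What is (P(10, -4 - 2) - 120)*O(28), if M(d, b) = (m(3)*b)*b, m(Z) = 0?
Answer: -2968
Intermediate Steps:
M(d, b) = 0 (M(d, b) = (0*b)*b = 0*b = 0)
O(A) = A (O(A) = A + 0 = A)
(P(10, -4 - 2) - 120)*O(28) = (14 - 120)*28 = -106*28 = -2968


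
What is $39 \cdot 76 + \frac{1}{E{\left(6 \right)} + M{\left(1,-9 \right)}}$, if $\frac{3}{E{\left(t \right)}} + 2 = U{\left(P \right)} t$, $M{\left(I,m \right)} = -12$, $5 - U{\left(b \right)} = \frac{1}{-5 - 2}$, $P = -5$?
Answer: $\frac{7122290}{2403} \approx 2963.9$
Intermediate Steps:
$U{\left(b \right)} = \frac{36}{7}$ ($U{\left(b \right)} = 5 - \frac{1}{-5 - 2} = 5 - \frac{1}{-7} = 5 - - \frac{1}{7} = 5 + \frac{1}{7} = \frac{36}{7}$)
$E{\left(t \right)} = \frac{3}{-2 + \frac{36 t}{7}}$
$39 \cdot 76 + \frac{1}{E{\left(6 \right)} + M{\left(1,-9 \right)}} = 39 \cdot 76 + \frac{1}{\frac{21}{2 \left(-7 + 18 \cdot 6\right)} - 12} = 2964 + \frac{1}{\frac{21}{2 \left(-7 + 108\right)} - 12} = 2964 + \frac{1}{\frac{21}{2 \cdot 101} - 12} = 2964 + \frac{1}{\frac{21}{2} \cdot \frac{1}{101} - 12} = 2964 + \frac{1}{\frac{21}{202} - 12} = 2964 + \frac{1}{- \frac{2403}{202}} = 2964 - \frac{202}{2403} = \frac{7122290}{2403}$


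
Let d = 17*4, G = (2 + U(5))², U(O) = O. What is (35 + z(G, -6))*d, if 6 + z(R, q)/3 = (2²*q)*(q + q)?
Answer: 59908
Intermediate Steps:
G = 49 (G = (2 + 5)² = 7² = 49)
z(R, q) = -18 + 24*q² (z(R, q) = -18 + 3*((2²*q)*(q + q)) = -18 + 3*((4*q)*(2*q)) = -18 + 3*(8*q²) = -18 + 24*q²)
d = 68
(35 + z(G, -6))*d = (35 + (-18 + 24*(-6)²))*68 = (35 + (-18 + 24*36))*68 = (35 + (-18 + 864))*68 = (35 + 846)*68 = 881*68 = 59908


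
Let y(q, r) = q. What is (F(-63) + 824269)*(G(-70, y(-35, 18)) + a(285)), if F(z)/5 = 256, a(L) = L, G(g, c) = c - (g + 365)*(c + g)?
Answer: 25777767525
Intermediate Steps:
G(g, c) = c - (365 + g)*(c + g)
F(z) = 1280 (F(z) = 5*256 = 1280)
(F(-63) + 824269)*(G(-70, y(-35, 18)) + a(285)) = (1280 + 824269)*((-1*(-70)**2 - 365*(-70) - 364*(-35) - 1*(-35)*(-70)) + 285) = 825549*((-1*4900 + 25550 + 12740 - 2450) + 285) = 825549*((-4900 + 25550 + 12740 - 2450) + 285) = 825549*(30940 + 285) = 825549*31225 = 25777767525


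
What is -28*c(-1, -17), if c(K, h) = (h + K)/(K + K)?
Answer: -252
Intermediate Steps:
c(K, h) = (K + h)/(2*K) (c(K, h) = (K + h)/((2*K)) = (K + h)*(1/(2*K)) = (K + h)/(2*K))
-28*c(-1, -17) = -14*(-1 - 17)/(-1) = -14*(-1)*(-18) = -28*9 = -252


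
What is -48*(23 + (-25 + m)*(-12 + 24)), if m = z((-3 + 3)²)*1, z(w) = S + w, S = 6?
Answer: 9840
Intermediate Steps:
z(w) = 6 + w
m = 6 (m = (6 + (-3 + 3)²)*1 = (6 + 0²)*1 = (6 + 0)*1 = 6*1 = 6)
-48*(23 + (-25 + m)*(-12 + 24)) = -48*(23 + (-25 + 6)*(-12 + 24)) = -48*(23 - 19*12) = -48*(23 - 228) = -48*(-205) = 9840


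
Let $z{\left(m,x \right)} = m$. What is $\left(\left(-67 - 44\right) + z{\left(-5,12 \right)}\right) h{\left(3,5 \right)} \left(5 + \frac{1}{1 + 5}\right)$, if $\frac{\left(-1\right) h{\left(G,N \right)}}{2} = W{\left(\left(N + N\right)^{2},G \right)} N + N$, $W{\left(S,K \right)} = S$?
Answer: $\frac{1815980}{3} \approx 6.0533 \cdot 10^{5}$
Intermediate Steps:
$h{\left(G,N \right)} = - 8 N^{3} - 2 N$ ($h{\left(G,N \right)} = - 2 \left(\left(N + N\right)^{2} N + N\right) = - 2 \left(\left(2 N\right)^{2} N + N\right) = - 2 \left(4 N^{2} N + N\right) = - 2 \left(4 N^{3} + N\right) = - 2 \left(N + 4 N^{3}\right) = - 8 N^{3} - 2 N$)
$\left(\left(-67 - 44\right) + z{\left(-5,12 \right)}\right) h{\left(3,5 \right)} \left(5 + \frac{1}{1 + 5}\right) = \left(\left(-67 - 44\right) - 5\right) \left(- 8 \cdot 5^{3} - 10\right) \left(5 + \frac{1}{1 + 5}\right) = \left(\left(-67 - 44\right) - 5\right) \left(\left(-8\right) 125 - 10\right) \left(5 + \frac{1}{6}\right) = \left(-111 - 5\right) \left(-1000 - 10\right) \left(5 + \frac{1}{6}\right) = - 116 \left(\left(-1010\right) \frac{31}{6}\right) = \left(-116\right) \left(- \frac{15655}{3}\right) = \frac{1815980}{3}$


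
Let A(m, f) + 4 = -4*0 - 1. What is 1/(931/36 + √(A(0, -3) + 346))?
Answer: 33516/424825 - 1296*√341/424825 ≈ 0.022559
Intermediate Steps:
A(m, f) = -5 (A(m, f) = -4 + (-4*0 - 1) = -4 + (0 - 1) = -4 - 1 = -5)
1/(931/36 + √(A(0, -3) + 346)) = 1/(931/36 + √(-5 + 346)) = 1/(931*(1/36) + √341) = 1/(931/36 + √341)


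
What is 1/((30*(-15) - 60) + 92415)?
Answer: 1/91905 ≈ 1.0881e-5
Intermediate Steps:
1/((30*(-15) - 60) + 92415) = 1/((-450 - 60) + 92415) = 1/(-510 + 92415) = 1/91905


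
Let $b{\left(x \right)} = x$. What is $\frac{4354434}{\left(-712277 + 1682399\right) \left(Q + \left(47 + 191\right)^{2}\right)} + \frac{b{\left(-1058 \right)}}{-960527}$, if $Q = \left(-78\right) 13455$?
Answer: $\frac{169143956187263}{154193679017383454} \approx 0.001097$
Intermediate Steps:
$Q = -1049490$
$\frac{4354434}{\left(-712277 + 1682399\right) \left(Q + \left(47 + 191\right)^{2}\right)} + \frac{b{\left(-1058 \right)}}{-960527} = \frac{4354434}{\left(-712277 + 1682399\right) \left(-1049490 + \left(47 + 191\right)^{2}\right)} - \frac{1058}{-960527} = \frac{4354434}{970122 \left(-1049490 + 238^{2}\right)} - - \frac{1058}{960527} = \frac{4354434}{970122 \left(-1049490 + 56644\right)} + \frac{1058}{960527} = \frac{4354434}{970122 \left(-992846\right)} + \frac{1058}{960527} = \frac{4354434}{-963181747212} + \frac{1058}{960527} = 4354434 \left(- \frac{1}{963181747212}\right) + \frac{1058}{960527} = - \frac{725739}{160530291202} + \frac{1058}{960527} = \frac{169143956187263}{154193679017383454}$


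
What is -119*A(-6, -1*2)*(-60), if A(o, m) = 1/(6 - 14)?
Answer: -1785/2 ≈ -892.50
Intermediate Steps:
A(o, m) = -⅛ (A(o, m) = 1/(-8) = -⅛)
-119*A(-6, -1*2)*(-60) = -119*(-⅛)*(-60) = (119/8)*(-60) = -1785/2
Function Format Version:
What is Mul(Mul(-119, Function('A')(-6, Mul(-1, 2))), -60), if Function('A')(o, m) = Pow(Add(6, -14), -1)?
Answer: Rational(-1785, 2) ≈ -892.50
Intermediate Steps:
Function('A')(o, m) = Rational(-1, 8) (Function('A')(o, m) = Pow(-8, -1) = Rational(-1, 8))
Mul(Mul(-119, Function('A')(-6, Mul(-1, 2))), -60) = Mul(Mul(-119, Rational(-1, 8)), -60) = Mul(Rational(119, 8), -60) = Rational(-1785, 2)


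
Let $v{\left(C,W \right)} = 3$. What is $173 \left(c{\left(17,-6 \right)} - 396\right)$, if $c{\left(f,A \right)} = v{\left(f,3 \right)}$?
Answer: $-67989$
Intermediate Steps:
$c{\left(f,A \right)} = 3$
$173 \left(c{\left(17,-6 \right)} - 396\right) = 173 \left(3 - 396\right) = 173 \left(-393\right) = -67989$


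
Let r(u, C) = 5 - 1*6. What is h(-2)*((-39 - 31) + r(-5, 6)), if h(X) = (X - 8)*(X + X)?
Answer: -2840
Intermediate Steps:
h(X) = 2*X*(-8 + X) (h(X) = (-8 + X)*(2*X) = 2*X*(-8 + X))
r(u, C) = -1 (r(u, C) = 5 - 6 = -1)
h(-2)*((-39 - 31) + r(-5, 6)) = (2*(-2)*(-8 - 2))*((-39 - 31) - 1) = (2*(-2)*(-10))*(-70 - 1) = 40*(-71) = -2840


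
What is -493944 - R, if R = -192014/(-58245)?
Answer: -28769960294/58245 ≈ -4.9395e+5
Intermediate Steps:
R = 192014/58245 (R = -192014*(-1/58245) = 192014/58245 ≈ 3.2967)
-493944 - R = -493944 - 1*192014/58245 = -493944 - 192014/58245 = -28769960294/58245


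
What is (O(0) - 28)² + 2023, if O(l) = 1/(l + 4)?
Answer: 44689/16 ≈ 2793.1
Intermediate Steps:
O(l) = 1/(4 + l)
(O(0) - 28)² + 2023 = (1/(4 + 0) - 28)² + 2023 = (1/4 - 28)² + 2023 = (¼ - 28)² + 2023 = (-111/4)² + 2023 = 12321/16 + 2023 = 44689/16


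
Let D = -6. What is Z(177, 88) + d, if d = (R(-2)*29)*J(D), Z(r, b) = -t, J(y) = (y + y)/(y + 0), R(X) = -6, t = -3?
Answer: -345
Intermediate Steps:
J(y) = 2 (J(y) = (2*y)/y = 2)
Z(r, b) = 3 (Z(r, b) = -1*(-3) = 3)
d = -348 (d = -6*29*2 = -174*2 = -348)
Z(177, 88) + d = 3 - 348 = -345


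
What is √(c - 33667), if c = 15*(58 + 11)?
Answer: 2*I*√8158 ≈ 180.64*I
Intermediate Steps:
c = 1035 (c = 15*69 = 1035)
√(c - 33667) = √(1035 - 33667) = √(-32632) = 2*I*√8158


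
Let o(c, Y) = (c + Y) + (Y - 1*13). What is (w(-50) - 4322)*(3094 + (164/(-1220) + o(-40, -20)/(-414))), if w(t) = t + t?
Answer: -95979699409/7015 ≈ -1.3682e+7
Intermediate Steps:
o(c, Y) = -13 + c + 2*Y (o(c, Y) = (Y + c) + (Y - 13) = (Y + c) + (-13 + Y) = -13 + c + 2*Y)
w(t) = 2*t
(w(-50) - 4322)*(3094 + (164/(-1220) + o(-40, -20)/(-414))) = (2*(-50) - 4322)*(3094 + (164/(-1220) + (-13 - 40 + 2*(-20))/(-414))) = (-100 - 4322)*(3094 + (164*(-1/1220) + (-13 - 40 - 40)*(-1/414))) = -4422*(3094 + (-41/305 - 93*(-1/414))) = -4422*(3094 + (-41/305 + 31/138)) = -4422*(3094 + 3797/42090) = -4422*130230257/42090 = -95979699409/7015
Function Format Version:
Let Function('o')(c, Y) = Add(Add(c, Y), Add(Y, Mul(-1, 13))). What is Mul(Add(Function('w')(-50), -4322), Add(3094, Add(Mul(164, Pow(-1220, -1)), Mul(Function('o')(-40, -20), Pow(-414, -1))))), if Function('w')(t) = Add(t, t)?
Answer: Rational(-95979699409, 7015) ≈ -1.3682e+7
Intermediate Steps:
Function('o')(c, Y) = Add(-13, c, Mul(2, Y)) (Function('o')(c, Y) = Add(Add(Y, c), Add(Y, -13)) = Add(Add(Y, c), Add(-13, Y)) = Add(-13, c, Mul(2, Y)))
Function('w')(t) = Mul(2, t)
Mul(Add(Function('w')(-50), -4322), Add(3094, Add(Mul(164, Pow(-1220, -1)), Mul(Function('o')(-40, -20), Pow(-414, -1))))) = Mul(Add(Mul(2, -50), -4322), Add(3094, Add(Mul(164, Pow(-1220, -1)), Mul(Add(-13, -40, Mul(2, -20)), Pow(-414, -1))))) = Mul(Add(-100, -4322), Add(3094, Add(Mul(164, Rational(-1, 1220)), Mul(Add(-13, -40, -40), Rational(-1, 414))))) = Mul(-4422, Add(3094, Add(Rational(-41, 305), Mul(-93, Rational(-1, 414))))) = Mul(-4422, Add(3094, Add(Rational(-41, 305), Rational(31, 138)))) = Mul(-4422, Add(3094, Rational(3797, 42090))) = Mul(-4422, Rational(130230257, 42090)) = Rational(-95979699409, 7015)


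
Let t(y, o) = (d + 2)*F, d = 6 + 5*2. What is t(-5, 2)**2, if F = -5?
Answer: 8100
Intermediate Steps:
d = 16 (d = 6 + 10 = 16)
t(y, o) = -90 (t(y, o) = (16 + 2)*(-5) = 18*(-5) = -90)
t(-5, 2)**2 = (-90)**2 = 8100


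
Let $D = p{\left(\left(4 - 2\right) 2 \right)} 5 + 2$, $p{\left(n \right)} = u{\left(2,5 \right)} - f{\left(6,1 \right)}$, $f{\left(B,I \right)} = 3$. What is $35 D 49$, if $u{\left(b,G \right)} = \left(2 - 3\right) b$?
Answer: $-39445$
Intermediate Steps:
$u{\left(b,G \right)} = - b$
$p{\left(n \right)} = -5$ ($p{\left(n \right)} = \left(-1\right) 2 - 3 = -2 - 3 = -5$)
$D = -23$ ($D = \left(-5\right) 5 + 2 = -25 + 2 = -23$)
$35 D 49 = 35 \left(-23\right) 49 = \left(-805\right) 49 = -39445$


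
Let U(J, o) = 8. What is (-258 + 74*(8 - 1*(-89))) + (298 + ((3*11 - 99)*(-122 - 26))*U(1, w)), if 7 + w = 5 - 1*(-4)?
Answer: 85362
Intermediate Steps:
w = 2 (w = -7 + (5 - 1*(-4)) = -7 + (5 + 4) = -7 + 9 = 2)
(-258 + 74*(8 - 1*(-89))) + (298 + ((3*11 - 99)*(-122 - 26))*U(1, w)) = (-258 + 74*(8 - 1*(-89))) + (298 + ((3*11 - 99)*(-122 - 26))*8) = (-258 + 74*(8 + 89)) + (298 + ((33 - 99)*(-148))*8) = (-258 + 74*97) + (298 - 66*(-148)*8) = (-258 + 7178) + (298 + 9768*8) = 6920 + (298 + 78144) = 6920 + 78442 = 85362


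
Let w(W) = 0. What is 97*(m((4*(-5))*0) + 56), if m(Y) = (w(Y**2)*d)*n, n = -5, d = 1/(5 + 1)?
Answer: 5432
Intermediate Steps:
d = 1/6 ≈ 0.16667
m(Y) = 0 (m(Y) = (0*(1/6))*(-5) = 0*(-5) = 0)
97*(m((4*(-5))*0) + 56) = 97*(0 + 56) = 97*56 = 5432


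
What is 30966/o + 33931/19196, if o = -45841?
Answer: 961007635/879963836 ≈ 1.0921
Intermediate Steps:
30966/o + 33931/19196 = 30966/(-45841) + 33931/19196 = 30966*(-1/45841) + 33931*(1/19196) = -30966/45841 + 33931/19196 = 961007635/879963836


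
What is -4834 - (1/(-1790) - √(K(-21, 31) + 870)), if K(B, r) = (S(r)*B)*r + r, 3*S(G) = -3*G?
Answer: -8652859/1790 + √21082 ≈ -4688.8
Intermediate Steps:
S(G) = -G (S(G) = (-3*G)/3 = -G)
K(B, r) = r - B*r² (K(B, r) = ((-r)*B)*r + r = (-B*r)*r + r = -B*r² + r = r - B*r²)
-4834 - (1/(-1790) - √(K(-21, 31) + 870)) = -4834 - (1/(-1790) - √(31*(1 - 1*(-21)*31) + 870)) = -4834 - (-1/1790 - √(31*(1 + 651) + 870)) = -4834 - (-1/1790 - √(31*652 + 870)) = -4834 - (-1/1790 - √(20212 + 870)) = -4834 - (-1/1790 - √21082) = -4834 + (1/1790 + √21082) = -8652859/1790 + √21082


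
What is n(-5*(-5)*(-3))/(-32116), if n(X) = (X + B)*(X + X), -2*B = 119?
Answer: -20175/32116 ≈ -0.62819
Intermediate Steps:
B = -119/2 (B = -½*119 = -119/2 ≈ -59.500)
n(X) = 2*X*(-119/2 + X) (n(X) = (X - 119/2)*(X + X) = (-119/2 + X)*(2*X) = 2*X*(-119/2 + X))
n(-5*(-5)*(-3))/(-32116) = ((-5*(-5)*(-3))*(-119 + 2*(-5*(-5)*(-3))))/(-32116) = ((25*(-3))*(-119 + 2*(25*(-3))))*(-1/32116) = -75*(-119 + 2*(-75))*(-1/32116) = -75*(-119 - 150)*(-1/32116) = -75*(-269)*(-1/32116) = 20175*(-1/32116) = -20175/32116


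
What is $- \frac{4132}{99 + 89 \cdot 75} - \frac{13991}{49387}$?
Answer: $- \frac{149421059}{167273769} \approx -0.89327$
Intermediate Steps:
$- \frac{4132}{99 + 89 \cdot 75} - \frac{13991}{49387} = - \frac{4132}{99 + 6675} - \frac{13991}{49387} = - \frac{4132}{6774} - \frac{13991}{49387} = \left(-4132\right) \frac{1}{6774} - \frac{13991}{49387} = - \frac{2066}{3387} - \frac{13991}{49387} = - \frac{149421059}{167273769}$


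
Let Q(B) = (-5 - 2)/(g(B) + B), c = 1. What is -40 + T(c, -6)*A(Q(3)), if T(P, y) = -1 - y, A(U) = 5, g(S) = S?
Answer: -15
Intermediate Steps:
Q(B) = -7/(2*B) (Q(B) = (-5 - 2)/(B + B) = -7*1/(2*B) = -7/(2*B))
-40 + T(c, -6)*A(Q(3)) = -40 + (-1 - 1*(-6))*5 = -40 + (-1 + 6)*5 = -40 + 5*5 = -40 + 25 = -15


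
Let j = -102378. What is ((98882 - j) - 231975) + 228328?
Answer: 197613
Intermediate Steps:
((98882 - j) - 231975) + 228328 = ((98882 - 1*(-102378)) - 231975) + 228328 = ((98882 + 102378) - 231975) + 228328 = (201260 - 231975) + 228328 = -30715 + 228328 = 197613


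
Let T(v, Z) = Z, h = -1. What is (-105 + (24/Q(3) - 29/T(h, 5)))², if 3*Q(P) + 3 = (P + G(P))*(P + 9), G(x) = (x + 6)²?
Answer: 1375964836/112225 ≈ 12261.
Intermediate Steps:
G(x) = (6 + x)²
Q(P) = -1 + (9 + P)*(P + (6 + P)²)/3 (Q(P) = -1 + ((P + (6 + P)²)*(P + 9))/3 = -1 + ((P + (6 + P)²)*(9 + P))/3 = -1 + ((9 + P)*(P + (6 + P)²))/3 = -1 + (9 + P)*(P + (6 + P)²)/3)
(-105 + (24/Q(3) - 29/T(h, 5)))² = (-105 + (24/(107 + 51*3 + (⅓)*3³ + (22/3)*3²) - 29/5))² = (-105 + (24/(107 + 153 + (⅓)*27 + (22/3)*9) - 29*⅕))² = (-105 + (24/(107 + 153 + 9 + 66) - 29/5))² = (-105 + (24/335 - 29/5))² = (-105 - 1919/335)² = (-37094/335)² = 1375964836/112225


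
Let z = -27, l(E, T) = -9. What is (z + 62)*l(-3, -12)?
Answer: -315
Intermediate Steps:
(z + 62)*l(-3, -12) = (-27 + 62)*(-9) = 35*(-9) = -315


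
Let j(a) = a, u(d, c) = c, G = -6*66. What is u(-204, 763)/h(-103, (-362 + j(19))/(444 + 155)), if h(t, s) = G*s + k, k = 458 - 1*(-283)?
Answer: 457037/579687 ≈ 0.78842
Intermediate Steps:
G = -396
k = 741 (k = 458 + 283 = 741)
h(t, s) = 741 - 396*s (h(t, s) = -396*s + 741 = 741 - 396*s)
u(-204, 763)/h(-103, (-362 + j(19))/(444 + 155)) = 763/(741 - 396*(-362 + 19)/(444 + 155)) = 763/(741 - (-135828)/599) = 763/(741 - 396*(-343/599)) = 763/(741 + 135828/599) = 763/(579687/599) = 763*(599/579687) = 457037/579687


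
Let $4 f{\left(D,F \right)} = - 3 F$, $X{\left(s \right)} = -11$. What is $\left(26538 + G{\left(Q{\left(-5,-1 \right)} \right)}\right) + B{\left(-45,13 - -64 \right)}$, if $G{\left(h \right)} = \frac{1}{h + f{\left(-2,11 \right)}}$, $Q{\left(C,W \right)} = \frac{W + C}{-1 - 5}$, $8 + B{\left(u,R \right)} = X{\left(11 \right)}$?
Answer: $\frac{769047}{29} \approx 26519.0$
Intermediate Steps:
$B{\left(u,R \right)} = -19$ ($B{\left(u,R \right)} = -8 - 11 = -19$)
$f{\left(D,F \right)} = - \frac{3 F}{4}$ ($f{\left(D,F \right)} = \frac{\left(-3\right) F}{4} = - \frac{3 F}{4}$)
$Q{\left(C,W \right)} = - \frac{C}{6} - \frac{W}{6}$ ($Q{\left(C,W \right)} = \frac{C + W}{-6} = \left(C + W\right) \left(- \frac{1}{6}\right) = - \frac{C}{6} - \frac{W}{6}$)
$G{\left(h \right)} = \frac{1}{- \frac{33}{4} + h}$ ($G{\left(h \right)} = \frac{1}{h - \frac{33}{4}} = \frac{1}{- \frac{33}{4} + h}$)
$\left(26538 + G{\left(Q{\left(-5,-1 \right)} \right)}\right) + B{\left(-45,13 - -64 \right)} = \left(26538 + \frac{4}{-33 + 4 \left(\left(- \frac{1}{6}\right) \left(-5\right) - - \frac{1}{6}\right)}\right) - 19 = \left(26538 + \frac{4}{-33 + 4 \left(\frac{5}{6} + \frac{1}{6}\right)}\right) - 19 = \left(26538 + \frac{4}{-33 + 4 \cdot 1}\right) - 19 = \left(26538 + \frac{4}{-33 + 4}\right) - 19 = \left(26538 + \frac{4}{-29}\right) - 19 = \left(26538 + 4 \left(- \frac{1}{29}\right)\right) - 19 = \left(26538 - \frac{4}{29}\right) - 19 = \frac{769598}{29} - 19 = \frac{769047}{29}$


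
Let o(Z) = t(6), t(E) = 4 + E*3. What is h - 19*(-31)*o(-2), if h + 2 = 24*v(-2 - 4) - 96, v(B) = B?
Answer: 12716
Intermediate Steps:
t(E) = 4 + 3*E
o(Z) = 22 (o(Z) = 4 + 3*6 = 4 + 18 = 22)
h = -242 (h = -2 + (24*(-2 - 4) - 96) = -2 + (24*(-6) - 96) = -2 + (-144 - 96) = -2 - 240 = -242)
h - 19*(-31)*o(-2) = -242 - 19*(-31)*22 = -242 - (-589)*22 = -242 - 1*(-12958) = -242 + 12958 = 12716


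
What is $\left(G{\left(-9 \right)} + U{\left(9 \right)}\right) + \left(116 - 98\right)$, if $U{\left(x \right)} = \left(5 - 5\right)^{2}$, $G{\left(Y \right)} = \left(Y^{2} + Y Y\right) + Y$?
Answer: $171$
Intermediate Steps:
$G{\left(Y \right)} = Y + 2 Y^{2}$ ($G{\left(Y \right)} = \left(Y^{2} + Y^{2}\right) + Y = 2 Y^{2} + Y = Y + 2 Y^{2}$)
$U{\left(x \right)} = 0$ ($U{\left(x \right)} = 0^{2} = 0$)
$\left(G{\left(-9 \right)} + U{\left(9 \right)}\right) + \left(116 - 98\right) = \left(- 9 \left(1 + 2 \left(-9\right)\right) + 0\right) + \left(116 - 98\right) = \left(- 9 \left(1 - 18\right) + 0\right) + 18 = \left(\left(-9\right) \left(-17\right) + 0\right) + 18 = \left(153 + 0\right) + 18 = 153 + 18 = 171$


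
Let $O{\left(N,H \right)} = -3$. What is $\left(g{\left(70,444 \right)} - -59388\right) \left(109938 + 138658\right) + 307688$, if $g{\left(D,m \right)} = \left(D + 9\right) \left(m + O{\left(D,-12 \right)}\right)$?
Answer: $23424762980$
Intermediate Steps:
$g{\left(D,m \right)} = \left(-3 + m\right) \left(9 + D\right)$ ($g{\left(D,m \right)} = \left(D + 9\right) \left(m - 3\right) = \left(9 + D\right) \left(-3 + m\right) = \left(-3 + m\right) \left(9 + D\right)$)
$\left(g{\left(70,444 \right)} - -59388\right) \left(109938 + 138658\right) + 307688 = \left(\left(-27 - 210 + 9 \cdot 444 + 70 \cdot 444\right) - -59388\right) \left(109938 + 138658\right) + 307688 = \left(\left(-27 - 210 + 3996 + 31080\right) + 59388\right) 248596 + 307688 = \left(34839 + 59388\right) 248596 + 307688 = 94227 \cdot 248596 + 307688 = 23424455292 + 307688 = 23424762980$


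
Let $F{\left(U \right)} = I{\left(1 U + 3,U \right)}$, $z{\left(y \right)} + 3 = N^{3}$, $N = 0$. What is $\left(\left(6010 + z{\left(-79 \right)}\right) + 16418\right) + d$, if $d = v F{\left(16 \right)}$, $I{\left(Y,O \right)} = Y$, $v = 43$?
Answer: $23242$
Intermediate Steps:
$z{\left(y \right)} = -3$ ($z{\left(y \right)} = -3 + 0^{3} = -3 + 0 = -3$)
$F{\left(U \right)} = 3 + U$ ($F{\left(U \right)} = 1 U + 3 = U + 3 = 3 + U$)
$d = 817$ ($d = 43 \left(3 + 16\right) = 43 \cdot 19 = 817$)
$\left(\left(6010 + z{\left(-79 \right)}\right) + 16418\right) + d = \left(\left(6010 - 3\right) + 16418\right) + 817 = \left(6007 + 16418\right) + 817 = 22425 + 817 = 23242$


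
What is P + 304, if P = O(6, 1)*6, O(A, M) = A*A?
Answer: 520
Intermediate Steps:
O(A, M) = A**2
P = 216 (P = 6**2*6 = 36*6 = 216)
P + 304 = 216 + 304 = 520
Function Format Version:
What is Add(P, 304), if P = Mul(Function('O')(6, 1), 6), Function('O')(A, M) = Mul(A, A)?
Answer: 520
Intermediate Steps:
Function('O')(A, M) = Pow(A, 2)
P = 216 (P = Mul(Pow(6, 2), 6) = Mul(36, 6) = 216)
Add(P, 304) = Add(216, 304) = 520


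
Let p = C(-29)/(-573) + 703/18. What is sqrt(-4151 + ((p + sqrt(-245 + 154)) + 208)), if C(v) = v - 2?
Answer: sqrt(-5127041650 + 1313316*I*sqrt(91))/1146 ≈ 0.076338 + 62.481*I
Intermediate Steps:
C(v) = -2 + v
p = 134459/3438 (p = (-2 - 29)/(-573) + 703/18 = -31*(-1/573) + 703*(1/18) = 31/573 + 703/18 = 134459/3438 ≈ 39.110)
sqrt(-4151 + ((p + sqrt(-245 + 154)) + 208)) = sqrt(-4151 + ((134459/3438 + sqrt(-245 + 154)) + 208)) = sqrt(-4151 + ((134459/3438 + sqrt(-91)) + 208)) = sqrt(-4151 + ((134459/3438 + I*sqrt(91)) + 208)) = sqrt(-4151 + (849563/3438 + I*sqrt(91))) = sqrt(-13421575/3438 + I*sqrt(91))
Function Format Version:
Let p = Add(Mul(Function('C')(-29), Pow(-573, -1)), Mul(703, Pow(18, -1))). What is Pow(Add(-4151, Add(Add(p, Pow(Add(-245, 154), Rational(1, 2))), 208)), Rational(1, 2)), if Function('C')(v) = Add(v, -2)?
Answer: Mul(Rational(1, 1146), Pow(Add(-5127041650, Mul(1313316, I, Pow(91, Rational(1, 2)))), Rational(1, 2))) ≈ Add(0.076338, Mul(62.481, I))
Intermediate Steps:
Function('C')(v) = Add(-2, v)
p = Rational(134459, 3438) (p = Add(Mul(Add(-2, -29), Pow(-573, -1)), Mul(703, Pow(18, -1))) = Add(Mul(-31, Rational(-1, 573)), Mul(703, Rational(1, 18))) = Add(Rational(31, 573), Rational(703, 18)) = Rational(134459, 3438) ≈ 39.110)
Pow(Add(-4151, Add(Add(p, Pow(Add(-245, 154), Rational(1, 2))), 208)), Rational(1, 2)) = Pow(Add(-4151, Add(Add(Rational(134459, 3438), Pow(Add(-245, 154), Rational(1, 2))), 208)), Rational(1, 2)) = Pow(Add(-4151, Add(Add(Rational(134459, 3438), Pow(-91, Rational(1, 2))), 208)), Rational(1, 2)) = Pow(Add(-4151, Add(Add(Rational(134459, 3438), Mul(I, Pow(91, Rational(1, 2)))), 208)), Rational(1, 2)) = Pow(Add(-4151, Add(Rational(849563, 3438), Mul(I, Pow(91, Rational(1, 2))))), Rational(1, 2)) = Pow(Add(Rational(-13421575, 3438), Mul(I, Pow(91, Rational(1, 2)))), Rational(1, 2))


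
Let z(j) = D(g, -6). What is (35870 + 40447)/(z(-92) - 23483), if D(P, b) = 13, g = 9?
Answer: -76317/23470 ≈ -3.2517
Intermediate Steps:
z(j) = 13
(35870 + 40447)/(z(-92) - 23483) = (35870 + 40447)/(13 - 23483) = 76317/(-23470) = 76317*(-1/23470) = -76317/23470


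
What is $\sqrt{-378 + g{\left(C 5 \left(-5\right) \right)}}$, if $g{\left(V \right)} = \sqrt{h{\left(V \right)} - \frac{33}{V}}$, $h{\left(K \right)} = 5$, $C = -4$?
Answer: $\frac{\sqrt{-37800 + 10 \sqrt{467}}}{10} \approx 19.387 i$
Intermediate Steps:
$g{\left(V \right)} = \sqrt{5 - \frac{33}{V}}$
$\sqrt{-378 + g{\left(C 5 \left(-5\right) \right)}} = \sqrt{-378 + \sqrt{5 - \frac{33}{\left(-4\right) 5 \left(-5\right)}}} = \sqrt{-378 + \sqrt{5 - \frac{33}{\left(-20\right) \left(-5\right)}}} = \sqrt{-378 + \sqrt{5 - \frac{33}{100}}} = \sqrt{-378 + \sqrt{\frac{467}{100}}} = \sqrt{-378 + \frac{\sqrt{467}}{10}}$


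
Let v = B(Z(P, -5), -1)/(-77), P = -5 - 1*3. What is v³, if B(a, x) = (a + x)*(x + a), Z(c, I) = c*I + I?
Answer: -1544804416/456533 ≈ -3383.8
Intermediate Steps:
P = -8 (P = -5 - 3 = -8)
Z(c, I) = I + I*c (Z(c, I) = I*c + I = I + I*c)
B(a, x) = (a + x)² (B(a, x) = (a + x)*(a + x) = (a + x)²)
v = -1156/77 (v = (-5*(1 - 8) - 1)²/(-77) = (-5*(-7) - 1)²*(-1/77) = (35 - 1)²*(-1/77) = 34²*(-1/77) = 1156*(-1/77) = -1156/77 ≈ -15.013)
v³ = (-1156/77)³ = -1544804416/456533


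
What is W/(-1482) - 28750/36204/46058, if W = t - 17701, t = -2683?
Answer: 72628093641/5280365468 ≈ 13.754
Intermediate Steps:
W = -20384 (W = -2683 - 17701 = -20384)
W/(-1482) - 28750/36204/46058 = -20384/(-1482) - 28750/36204/46058 = -20384*(-1/1482) - 28750*1/36204*(1/46058) = 784/57 - 14375/18102*1/46058 = 784/57 - 14375/833741916 = 72628093641/5280365468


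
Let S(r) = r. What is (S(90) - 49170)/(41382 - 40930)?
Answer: -12270/113 ≈ -108.58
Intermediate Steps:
(S(90) - 49170)/(41382 - 40930) = (90 - 49170)/(41382 - 40930) = -49080/452 = -49080*1/452 = -12270/113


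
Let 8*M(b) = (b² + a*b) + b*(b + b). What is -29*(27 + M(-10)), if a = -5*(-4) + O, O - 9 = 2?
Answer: -2987/4 ≈ -746.75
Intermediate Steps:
O = 11 (O = 9 + 2 = 11)
a = 31 (a = -5*(-4) + 11 = 20 + 11 = 31)
M(b) = 3*b²/8 + 31*b/8 (M(b) = ((b² + 31*b) + b*(b + b))/8 = ((b² + 31*b) + b*(2*b))/8 = ((b² + 31*b) + 2*b²)/8 = (3*b² + 31*b)/8 = 3*b²/8 + 31*b/8)
-29*(27 + M(-10)) = -29*(27 + (⅛)*(-10)*(31 + 3*(-10))) = -29*(27 + (⅛)*(-10)*(31 - 30)) = -29*(27 + (⅛)*(-10)*1) = -29*(27 - 5/4) = -29*103/4 = -1*2987/4 = -2987/4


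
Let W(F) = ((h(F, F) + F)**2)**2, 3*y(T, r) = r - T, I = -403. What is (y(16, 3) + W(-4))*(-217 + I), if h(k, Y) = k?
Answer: -7610500/3 ≈ -2.5368e+6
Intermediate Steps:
y(T, r) = -T/3 + r/3 (y(T, r) = (r - T)/3 = -T/3 + r/3)
W(F) = 16*F**4 (W(F) = ((F + F)**2)**2 = ((2*F)**2)**2 = (4*F**2)**2 = 16*F**4)
(y(16, 3) + W(-4))*(-217 + I) = ((-1/3*16 + (1/3)*3) + 16*(-4)**4)*(-217 - 403) = ((-16/3 + 1) + 16*256)*(-620) = (-13/3 + 4096)*(-620) = (12275/3)*(-620) = -7610500/3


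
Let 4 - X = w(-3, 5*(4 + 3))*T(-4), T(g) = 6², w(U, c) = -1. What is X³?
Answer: 64000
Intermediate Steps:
T(g) = 36
X = 40 (X = 4 - (-1)*36 = 4 - 1*(-36) = 4 + 36 = 40)
X³ = 40³ = 64000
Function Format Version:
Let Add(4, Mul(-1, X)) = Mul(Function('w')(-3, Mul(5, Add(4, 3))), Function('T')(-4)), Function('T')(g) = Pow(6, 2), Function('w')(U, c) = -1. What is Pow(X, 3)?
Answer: 64000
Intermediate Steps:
Function('T')(g) = 36
X = 40 (X = Add(4, Mul(-1, Mul(-1, 36))) = Add(4, Mul(-1, -36)) = Add(4, 36) = 40)
Pow(X, 3) = Pow(40, 3) = 64000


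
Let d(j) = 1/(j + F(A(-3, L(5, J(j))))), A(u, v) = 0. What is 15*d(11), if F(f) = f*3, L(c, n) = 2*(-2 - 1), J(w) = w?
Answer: 15/11 ≈ 1.3636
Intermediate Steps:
L(c, n) = -6 (L(c, n) = 2*(-3) = -6)
F(f) = 3*f
d(j) = 1/j (d(j) = 1/(j + 3*0) = 1/(j + 0) = 1/j)
15*d(11) = 15/11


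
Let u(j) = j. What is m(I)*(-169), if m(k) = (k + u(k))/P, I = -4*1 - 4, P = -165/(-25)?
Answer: 13520/33 ≈ 409.70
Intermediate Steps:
P = 33/5 (P = -165*(-1/25) = 33/5 ≈ 6.6000)
I = -8 (I = -4 - 4 = -8)
m(k) = 10*k/33 (m(k) = (k + k)/(33/5) = (2*k)*(5/33) = 10*k/33)
m(I)*(-169) = ((10/33)*(-8))*(-169) = -80/33*(-169) = 13520/33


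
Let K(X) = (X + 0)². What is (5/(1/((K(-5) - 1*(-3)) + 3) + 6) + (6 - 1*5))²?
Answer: 116964/34969 ≈ 3.3448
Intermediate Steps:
K(X) = X²
(5/(1/((K(-5) - 1*(-3)) + 3) + 6) + (6 - 1*5))² = (5/(1/(((-5)² - 1*(-3)) + 3) + 6) + (6 - 1*5))² = (5/(1/((25 + 3) + 3) + 6) + (6 - 5))² = (5/(1/(28 + 3) + 6) + 1)² = (5/(1/31 + 6) + 1)² = (5/(187/31) + 1)² = (5*(31/187) + 1)² = (155/187 + 1)² = (342/187)² = 116964/34969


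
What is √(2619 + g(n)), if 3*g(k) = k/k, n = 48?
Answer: √23574/3 ≈ 51.179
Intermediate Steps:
g(k) = ⅓ (g(k) = (k/k)/3 = (⅓)*1 = ⅓)
√(2619 + g(n)) = √(2619 + ⅓) = √(7858/3) = √23574/3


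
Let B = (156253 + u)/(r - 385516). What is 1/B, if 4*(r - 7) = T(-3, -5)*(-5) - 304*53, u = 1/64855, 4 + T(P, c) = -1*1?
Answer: -101052067165/40535153264 ≈ -2.4930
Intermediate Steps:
T(P, c) = -5 (T(P, c) = -4 - 1*1 = -4 - 1 = -5)
u = 1/64855 ≈ 1.5419e-5
r = -16059/4 (r = 7 + (-5*(-5) - 304*53)/4 = 7 + (25 - 16112)/4 = 7 + (¼)*(-16087) = 7 - 16087/4 = -16059/4 ≈ -4014.8)
B = -40535153264/101052067165 (B = (156253 + 1/64855)/(-16059/4 - 385516) = 10133788316/(64855*(-1558123/4)) = (10133788316/64855)*(-4/1558123) = -40535153264/101052067165 ≈ -0.40113)
1/B = 1/(-40535153264/101052067165) = -101052067165/40535153264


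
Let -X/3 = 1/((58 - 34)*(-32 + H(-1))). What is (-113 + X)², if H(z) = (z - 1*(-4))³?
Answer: 20421361/1600 ≈ 12763.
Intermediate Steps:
H(z) = (4 + z)³ (H(z) = (z + 4)³ = (4 + z)³)
X = 1/40 (X = -3*1/((-32 + (4 - 1)³)*(58 - 34)) = -3*1/(24*(-32 + 3³)) = -3*1/(24*(-32 + 27)) = -3/(24*(-5)) = -3/(-120) = -3*(-1/120) = 1/40 ≈ 0.025000)
(-113 + X)² = (-113 + 1/40)² = (-4519/40)² = 20421361/1600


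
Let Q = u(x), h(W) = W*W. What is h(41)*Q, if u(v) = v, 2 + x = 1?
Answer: -1681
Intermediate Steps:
x = -1 (x = -2 + 1 = -1)
h(W) = W²
Q = -1
h(41)*Q = 41²*(-1) = 1681*(-1) = -1681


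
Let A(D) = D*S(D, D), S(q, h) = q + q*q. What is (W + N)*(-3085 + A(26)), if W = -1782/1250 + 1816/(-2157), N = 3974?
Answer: 81210061386121/1348125 ≈ 6.0239e+7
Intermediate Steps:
S(q, h) = q + q²
A(D) = D²*(1 + D) (A(D) = D*(D*(1 + D)) = D²*(1 + D))
W = -3056887/1348125 (W = -1782*1/1250 + 1816*(-1/2157) = -891/625 - 1816/2157 = -3056887/1348125 ≈ -2.2675)
(W + N)*(-3085 + A(26)) = (-3056887/1348125 + 3974)*(-3085 + 26²*(1 + 26)) = 5354391863*(-3085 + 676*27)/1348125 = 5354391863*(-3085 + 18252)/1348125 = (5354391863/1348125)*15167 = 81210061386121/1348125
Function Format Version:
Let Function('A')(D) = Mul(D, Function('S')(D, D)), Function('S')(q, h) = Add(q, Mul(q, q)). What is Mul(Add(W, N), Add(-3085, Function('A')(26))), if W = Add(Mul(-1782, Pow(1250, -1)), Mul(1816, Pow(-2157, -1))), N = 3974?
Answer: Rational(81210061386121, 1348125) ≈ 6.0239e+7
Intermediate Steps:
Function('S')(q, h) = Add(q, Pow(q, 2))
Function('A')(D) = Mul(Pow(D, 2), Add(1, D)) (Function('A')(D) = Mul(D, Mul(D, Add(1, D))) = Mul(Pow(D, 2), Add(1, D)))
W = Rational(-3056887, 1348125) (W = Add(Mul(-1782, Rational(1, 1250)), Mul(1816, Rational(-1, 2157))) = Add(Rational(-891, 625), Rational(-1816, 2157)) = Rational(-3056887, 1348125) ≈ -2.2675)
Mul(Add(W, N), Add(-3085, Function('A')(26))) = Mul(Add(Rational(-3056887, 1348125), 3974), Add(-3085, Mul(Pow(26, 2), Add(1, 26)))) = Mul(Rational(5354391863, 1348125), Add(-3085, Mul(676, 27))) = Mul(Rational(5354391863, 1348125), Add(-3085, 18252)) = Mul(Rational(5354391863, 1348125), 15167) = Rational(81210061386121, 1348125)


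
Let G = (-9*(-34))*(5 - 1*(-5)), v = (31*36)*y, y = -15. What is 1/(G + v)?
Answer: -1/13680 ≈ -7.3099e-5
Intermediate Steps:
v = -16740 (v = (31*36)*(-15) = 1116*(-15) = -16740)
G = 3060 (G = 306*(5 + 5) = 306*10 = 3060)
1/(G + v) = 1/(3060 - 16740) = 1/(-13680) = -1/13680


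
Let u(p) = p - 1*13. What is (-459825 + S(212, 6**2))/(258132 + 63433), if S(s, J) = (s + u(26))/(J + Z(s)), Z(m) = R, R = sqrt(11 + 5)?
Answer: -735711/514504 ≈ -1.4299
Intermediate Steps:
u(p) = -13 + p (u(p) = p - 13 = -13 + p)
R = 4 (R = sqrt(16) = 4)
Z(m) = 4
S(s, J) = (13 + s)/(4 + J) (S(s, J) = (s + (-13 + 26))/(J + 4) = (s + 13)/(4 + J) = (13 + s)/(4 + J))
(-459825 + S(212, 6**2))/(258132 + 63433) = (-459825 + (13 + 212)/(4 + 6**2))/(258132 + 63433) = (-459825 + 225/(4 + 36))/321565 = (-459825 + 225/40)*(1/321565) = (-459825 + (1/40)*225)*(1/321565) = (-459825 + 45/8)*(1/321565) = -3678555/8*1/321565 = -735711/514504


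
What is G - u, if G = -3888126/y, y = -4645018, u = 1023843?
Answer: -2377882638024/2322509 ≈ -1.0238e+6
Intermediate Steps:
G = 1944063/2322509 (G = -3888126/(-4645018) = -3888126*(-1/4645018) = 1944063/2322509 ≈ 0.83705)
G - u = 1944063/2322509 - 1*1023843 = 1944063/2322509 - 1023843 = -2377882638024/2322509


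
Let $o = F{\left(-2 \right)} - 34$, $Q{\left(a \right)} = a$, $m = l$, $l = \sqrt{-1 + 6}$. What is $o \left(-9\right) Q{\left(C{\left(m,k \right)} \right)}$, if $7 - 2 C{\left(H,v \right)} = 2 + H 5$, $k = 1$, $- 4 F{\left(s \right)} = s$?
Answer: $\frac{3015}{4} - \frac{3015 \sqrt{5}}{4} \approx -931.69$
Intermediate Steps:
$l = \sqrt{5} \approx 2.2361$
$F{\left(s \right)} = - \frac{s}{4}$
$m = \sqrt{5} \approx 2.2361$
$C{\left(H,v \right)} = \frac{5}{2} - \frac{5 H}{2}$ ($C{\left(H,v \right)} = \frac{7}{2} - \frac{2 + H 5}{2} = \frac{7}{2} - \frac{2 + 5 H}{2} = \frac{7}{2} - \left(1 + \frac{5 H}{2}\right) = \frac{5}{2} - \frac{5 H}{2}$)
$o = - \frac{67}{2}$ ($o = \left(- \frac{1}{4}\right) \left(-2\right) - 34 = \frac{1}{2} - 34 = - \frac{67}{2} \approx -33.5$)
$o \left(-9\right) Q{\left(C{\left(m,k \right)} \right)} = \left(- \frac{67}{2}\right) \left(-9\right) \left(\frac{5}{2} - \frac{5 \sqrt{5}}{2}\right) = \frac{603 \left(\frac{5}{2} - \frac{5 \sqrt{5}}{2}\right)}{2} = \frac{3015}{4} - \frac{3015 \sqrt{5}}{4}$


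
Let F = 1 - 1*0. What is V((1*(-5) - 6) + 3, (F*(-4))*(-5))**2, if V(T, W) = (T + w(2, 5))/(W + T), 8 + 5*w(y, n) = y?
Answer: 529/900 ≈ 0.58778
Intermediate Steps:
w(y, n) = -8/5 + y/5
F = 1 (F = 1 + 0 = 1)
V(T, W) = (-6/5 + T)/(T + W) (V(T, W) = (T + (-8/5 + (1/5)*2))/(W + T) = (T + (-8/5 + 2/5))/(T + W) = (T - 6/5)/(T + W) = (-6/5 + T)/(T + W))
V((1*(-5) - 6) + 3, (F*(-4))*(-5))**2 = ((-6/5 + ((1*(-5) - 6) + 3))/(((1*(-5) - 6) + 3) + (1*(-4))*(-5)))**2 = ((-6/5 + ((-5 - 6) + 3))/(((-5 - 6) + 3) - 4*(-5)))**2 = ((-6/5 + (-11 + 3))/((-11 + 3) + 20))**2 = ((-6/5 - 8)/(-8 + 20))**2 = (-46/5/12)**2 = ((1/12)*(-46/5))**2 = (-23/30)**2 = 529/900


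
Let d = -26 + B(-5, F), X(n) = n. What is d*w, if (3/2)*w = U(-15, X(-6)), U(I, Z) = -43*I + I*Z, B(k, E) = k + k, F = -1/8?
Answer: -17640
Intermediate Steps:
F = -1/8 (F = -1*1/8 = -1/8 ≈ -0.12500)
B(k, E) = 2*k
d = -36 (d = -26 + 2*(-5) = -26 - 10 = -36)
w = 490 (w = 2*(-15*(-43 - 6))/3 = 2*(-15*(-49))/3 = (2/3)*735 = 490)
d*w = -36*490 = -17640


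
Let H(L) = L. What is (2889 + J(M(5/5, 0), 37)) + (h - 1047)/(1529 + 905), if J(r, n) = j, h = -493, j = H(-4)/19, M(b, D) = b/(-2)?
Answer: 66782849/23123 ≈ 2888.2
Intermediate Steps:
M(b, D) = -b/2 (M(b, D) = b*(-½) = -b/2)
j = -4/19 ≈ -0.21053
J(r, n) = -4/19
(2889 + J(M(5/5, 0), 37)) + (h - 1047)/(1529 + 905) = (2889 - 4/19) + (-493 - 1047)/(1529 + 905) = 54887/19 - 1540/2434 = 54887/19 - 1540*1/2434 = 54887/19 - 770/1217 = 66782849/23123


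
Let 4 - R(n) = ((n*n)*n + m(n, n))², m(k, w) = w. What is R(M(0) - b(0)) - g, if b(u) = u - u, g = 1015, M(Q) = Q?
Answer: -1011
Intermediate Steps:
b(u) = 0
R(n) = 4 - (n + n³)² (R(n) = 4 - ((n*n)*n + n)² = 4 - (n²*n + n)² = 4 - (n³ + n)² = 4 - (n + n³)²)
R(M(0) - b(0)) - g = (4 - (0 - 1*0)²*(1 + (0 - 1*0)²)²) - 1*1015 = (4 - (0 + 0)²*(1 + (0 + 0)²)²) - 1015 = (4 - 1*0²*(1 + 0²)²) - 1015 = (4 - 1*0*(1 + 0)²) - 1015 = (4 - 1*0*1²) - 1015 = (4 - 1*0*1) - 1015 = (4 + 0) - 1015 = 4 - 1015 = -1011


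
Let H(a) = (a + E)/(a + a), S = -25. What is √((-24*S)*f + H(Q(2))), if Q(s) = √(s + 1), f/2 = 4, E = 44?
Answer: √(172818 + 264*√3)/6 ≈ 69.377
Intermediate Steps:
f = 8 (f = 2*4 = 8)
Q(s) = √(1 + s)
H(a) = (44 + a)/(2*a) (H(a) = (a + 44)/(a + a) = (44 + a)/((2*a)) = (44 + a)*(1/(2*a)) = (44 + a)/(2*a))
√((-24*S)*f + H(Q(2))) = √(-24*(-25)*8 + (44 + √(1 + 2))/(2*(√(1 + 2)))) = √(600*8 + (44 + √3)/(2*(√3))) = √(4800 + (√3/3)*(44 + √3)/2) = √(4800 + √3*(44 + √3)/6)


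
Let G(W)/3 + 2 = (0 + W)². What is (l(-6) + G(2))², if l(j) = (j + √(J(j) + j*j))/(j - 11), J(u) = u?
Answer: (108 - √30)²/289 ≈ 36.370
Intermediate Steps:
l(j) = (j + √(j + j²))/(-11 + j) (l(j) = (j + √(j + j*j))/(j - 11) = (j + √(j + j²))/(-11 + j))
G(W) = -6 + 3*W² (G(W) = -6 + 3*(0 + W)² = -6 + 3*W²)
(l(-6) + G(2))² = ((-6 + √(-6*(1 - 6)))/(-11 - 6) + (-6 + 3*2²))² = ((-6 + √(-6*(-5)))/(-17) + (-6 + 3*4))² = (-(-6 + √30)/17 + (-6 + 12))² = ((6/17 - √30/17) + 6)² = (108/17 - √30/17)²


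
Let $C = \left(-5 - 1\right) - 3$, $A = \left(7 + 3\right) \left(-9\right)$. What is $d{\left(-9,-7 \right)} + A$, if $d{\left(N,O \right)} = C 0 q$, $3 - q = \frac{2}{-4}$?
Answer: $-90$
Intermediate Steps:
$A = -90$ ($A = 10 \left(-9\right) = -90$)
$q = \frac{7}{2}$ ($q = 3 - \frac{2}{-4} = 3 - 2 \left(- \frac{1}{4}\right) = 3 - - \frac{1}{2} = 3 + \frac{1}{2} = \frac{7}{2} \approx 3.5$)
$C = -9$ ($C = -6 - 3 = -9$)
$d{\left(N,O \right)} = 0$ ($d{\left(N,O \right)} = \left(-9\right) 0 \cdot \frac{7}{2} = 0 \cdot \frac{7}{2} = 0$)
$d{\left(-9,-7 \right)} + A = 0 - 90 = -90$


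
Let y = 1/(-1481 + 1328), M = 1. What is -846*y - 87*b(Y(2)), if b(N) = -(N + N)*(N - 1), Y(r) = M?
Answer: 94/17 ≈ 5.5294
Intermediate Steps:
Y(r) = 1
y = -1/153 (y = 1/(-153) = -1/153 ≈ -0.0065359)
b(N) = -2*N*(-1 + N)
-846*y - 87*b(Y(2)) = -846*(-1/153) - 174*(1 - 1*1) = 94/17 - 174*(1 - 1) = 94/17 - 174*0 = 94/17 - 87*0 = 94/17 + 0 = 94/17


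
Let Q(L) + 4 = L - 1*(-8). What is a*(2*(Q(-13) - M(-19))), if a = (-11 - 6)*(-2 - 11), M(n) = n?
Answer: 4420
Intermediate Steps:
Q(L) = 4 + L (Q(L) = -4 + (L - 1*(-8)) = -4 + (L + 8) = -4 + (8 + L) = 4 + L)
a = 221 (a = -17*(-13) = 221)
a*(2*(Q(-13) - M(-19))) = 221*(2*((4 - 13) - 1*(-19))) = 221*(2*(-9 + 19)) = 221*(2*10) = 221*20 = 4420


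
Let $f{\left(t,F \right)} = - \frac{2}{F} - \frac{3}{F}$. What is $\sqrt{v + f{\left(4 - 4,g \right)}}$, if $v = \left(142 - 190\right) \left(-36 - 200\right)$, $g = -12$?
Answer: $\frac{\sqrt{407823}}{6} \approx 106.44$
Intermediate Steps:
$f{\left(t,F \right)} = - \frac{5}{F}$
$v = 11328$ ($v = \left(-48\right) \left(-236\right) = 11328$)
$\sqrt{v + f{\left(4 - 4,g \right)}} = \sqrt{11328 - \frac{5}{-12}} = \sqrt{11328 - - \frac{5}{12}} = \sqrt{11328 + \frac{5}{12}} = \sqrt{\frac{135941}{12}} = \frac{\sqrt{407823}}{6}$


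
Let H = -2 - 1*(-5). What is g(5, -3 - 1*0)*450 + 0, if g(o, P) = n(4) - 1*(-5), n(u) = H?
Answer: 3600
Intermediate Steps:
H = 3 (H = -2 + 5 = 3)
n(u) = 3
g(o, P) = 8 (g(o, P) = 3 - 1*(-5) = 3 + 5 = 8)
g(5, -3 - 1*0)*450 + 0 = 8*450 + 0 = 3600 + 0 = 3600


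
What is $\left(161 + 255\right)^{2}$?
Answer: $173056$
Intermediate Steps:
$\left(161 + 255\right)^{2} = 416^{2} = 173056$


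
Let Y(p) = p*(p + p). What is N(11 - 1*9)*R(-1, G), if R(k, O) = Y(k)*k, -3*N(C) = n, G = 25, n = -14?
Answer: -28/3 ≈ -9.3333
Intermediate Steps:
N(C) = 14/3 (N(C) = -1/3*(-14) = 14/3)
Y(p) = 2*p**2 (Y(p) = p*(2*p) = 2*p**2)
R(k, O) = 2*k**3 (R(k, O) = (2*k**2)*k = 2*k**3)
N(11 - 1*9)*R(-1, G) = 14*(2*(-1)**3)/3 = 14*(2*(-1))/3 = (14/3)*(-2) = -28/3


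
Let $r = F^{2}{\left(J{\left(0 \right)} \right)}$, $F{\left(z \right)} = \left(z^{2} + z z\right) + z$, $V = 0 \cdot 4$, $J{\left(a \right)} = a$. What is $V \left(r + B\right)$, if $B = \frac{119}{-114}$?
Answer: $0$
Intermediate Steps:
$V = 0$
$F{\left(z \right)} = z + 2 z^{2}$ ($F{\left(z \right)} = \left(z^{2} + z^{2}\right) + z = 2 z^{2} + z = z + 2 z^{2}$)
$B = - \frac{119}{114}$ ($B = 119 \left(- \frac{1}{114}\right) = - \frac{119}{114} \approx -1.0439$)
$r = 0$ ($r = \left(0 \left(1 + 2 \cdot 0\right)\right)^{2} = \left(0 \left(1 + 0\right)\right)^{2} = \left(0 \cdot 1\right)^{2} = 0^{2} = 0$)
$V \left(r + B\right) = 0 \left(0 - \frac{119}{114}\right) = 0 \left(- \frac{119}{114}\right) = 0$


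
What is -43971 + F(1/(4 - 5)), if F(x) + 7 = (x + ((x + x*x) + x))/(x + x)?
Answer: -43977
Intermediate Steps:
F(x) = -7 + (x² + 3*x)/(2*x) (F(x) = -7 + (x + ((x + x*x) + x))/(x + x) = -7 + (x + ((x + x²) + x))/((2*x)) = -7 + (x + (x² + 2*x))*(1/(2*x)) = -7 + (x² + 3*x)*(1/(2*x)) = -7 + (x² + 3*x)/(2*x))
-43971 + F(1/(4 - 5)) = -43971 + (-11/2 + 1/(2*(4 - 5))) = -43971 + (-11/2 + (½)/(-1)) = -43971 + (-11/2 + (½)*(-1)) = -43971 + (-11/2 - ½) = -43971 - 6 = -43977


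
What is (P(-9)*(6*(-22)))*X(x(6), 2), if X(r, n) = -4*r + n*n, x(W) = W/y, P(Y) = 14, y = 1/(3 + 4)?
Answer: 303072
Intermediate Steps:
y = 1/7 ≈ 0.14286
x(W) = 7*W (x(W) = W/(1/7) = W*7 = 7*W)
X(r, n) = n**2 - 4*r (X(r, n) = -4*r + n**2 = n**2 - 4*r)
(P(-9)*(6*(-22)))*X(x(6), 2) = (14*(6*(-22)))*(2**2 - 28*6) = (14*(-132))*(4 - 4*42) = -1848*(4 - 168) = -1848*(-164) = 303072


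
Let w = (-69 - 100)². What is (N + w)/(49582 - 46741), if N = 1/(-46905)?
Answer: 1339653704/133257105 ≈ 10.053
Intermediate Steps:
w = 28561 (w = (-169)² = 28561)
N = -1/46905 ≈ -2.1320e-5
(N + w)/(49582 - 46741) = (-1/46905 + 28561)/(49582 - 46741) = (1339653704/46905)/2841 = (1339653704/46905)*(1/2841) = 1339653704/133257105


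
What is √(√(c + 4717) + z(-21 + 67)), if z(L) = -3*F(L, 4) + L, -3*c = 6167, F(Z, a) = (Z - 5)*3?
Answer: √(-2907 + 12*√1497)/3 ≈ 16.475*I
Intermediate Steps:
F(Z, a) = -15 + 3*Z (F(Z, a) = (-5 + Z)*3 = -15 + 3*Z)
c = -6167/3 (c = -⅓*6167 = -6167/3 ≈ -2055.7)
z(L) = 45 - 8*L (z(L) = -3*(-15 + 3*L) + L = (45 - 9*L) + L = 45 - 8*L)
√(√(c + 4717) + z(-21 + 67)) = √(√(-6167/3 + 4717) + (45 - 8*(-21 + 67))) = √(√(7984/3) + (45 - 8*46)) = √(4*√1497/3 + (45 - 368)) = √(4*√1497/3 - 323) = √(-323 + 4*√1497/3)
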